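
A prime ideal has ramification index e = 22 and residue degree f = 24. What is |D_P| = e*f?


|D_P| = e * f
= 22 * 24
= 528

528


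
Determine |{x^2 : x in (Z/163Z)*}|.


For prime p, the number of non-zero quadratic residues is (p-1)/2.
= (163-1)/2
= 81

81


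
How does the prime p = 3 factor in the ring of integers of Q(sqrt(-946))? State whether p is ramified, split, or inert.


K = Q(sqrt(-946)). Since d mod 4 = 2, disc(K) = -3784.
Check p | disc: -3784 mod 3 = 2.
p does not divide disc. Compute Legendre symbol (d/p):
2^((3-1)/2) mod 3 = -1
(d/p) = -1, so p is inert: (p) stays prime with e=1, f=2, g=1.
Therefore p is inert.

inert


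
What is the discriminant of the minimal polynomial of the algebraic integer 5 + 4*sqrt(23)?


The element 5 + 4*sqrt(23) has minimal polynomial:
x^2 - 10*x - 343
Discriminant = (-10)^2 - 4*(-343)
= 100 + 1372
= 1472

1472


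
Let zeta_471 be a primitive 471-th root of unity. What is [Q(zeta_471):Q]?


The degree equals Euler's totient phi(471).
471 = 3 * 157
phi(471) = 312

312


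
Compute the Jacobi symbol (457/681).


Compute (457/681) via quadratic reciprocity:
  reciprocity: (457/681) -> +(681/457)
  reduce: (224/457)
  pull out 2: (2/457) = +1  (since 457 mod 8 = 1)
  pull out 2: (2/457) = +1  (since 457 mod 8 = 1)
  pull out 2: (2/457) = +1  (since 457 mod 8 = 1)
  pull out 2: (2/457) = +1  (since 457 mod 8 = 1)
  pull out 2: (2/457) = +1  (since 457 mod 8 = 1)
  reciprocity: (7/457) -> +(457/7)
  reduce: (2/7)
  pull out 2: (2/7) = +1  (since 7 mod 8 = 7)
  (1/7) = 1
Product of signs = 1

1


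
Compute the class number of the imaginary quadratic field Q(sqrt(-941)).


K = Q(sqrt(-941)). d mod 4 = 3, so D = disc(K) = 4d = -3764
h(K) equals the number of primitive reduced positive-definite forms (a, b, c) = a*x^2 + b*x*y + c*y^2 with b^2 - 4ac = D,
where reduced means |b| <= a <= c, with b >= 0 whenever |b| = a or a = c, and primitive means gcd(a, b, c) = 1.
Reduced forces 3a^2 <= |D| = 3764, so 1 <= a <= 35; b must have the parity of D, and c = (b^2 - D)/(4a) must be an integer >= a.
Enumerate a = 1..35, b in [-a, a]:
  a=1: (1, 0, 941)  [1]
  a=2: (2, 2, 471)  [1]
  a=3: (3, -2, 314), (3, 2, 314)  [2]
  a=4: none
  a=5: (5, -4, 189), (5, 4, 189)  [2]
  a=6: (6, -2, 157), (6, 2, 157)  [2]
  a=7: (7, -4, 135), (7, 4, 135)  [2]
  a=8: none
  a=9: (9, -4, 105), (9, 4, 105)  [2]
  a=10: (10, -6, 95), (10, 6, 95)  [2]
  a=11: (11, -8, 87), (11, 8, 87)  [2]
  a=12..13: none
  a=14: (14, -10, 69), (14, 10, 69)  [2]
  a=15: (15, -14, 66), (15, -4, 63), (15, 4, 63), (15, 14, 66)  [4]
  a=16..17: none
  a=18: (18, -14, 55), (18, 14, 55)  [2]
  a=19: (19, -6, 50), (19, 6, 50)  [2]
  a=20: none
  a=21: (21, -10, 46), (21, -4, 45), (21, 4, 45), (21, 10, 46)  [4]
  a=22: (22, -14, 45), (22, 14, 45)  [2]
  a=23: (23, -10, 42), (23, 10, 42)  [2]
  a=24: none
  a=25: (25, -6, 38), (25, 6, 38)  [2]
  a=26: none
  a=27: (27, -4, 35), (27, 4, 35)  [2]
  a=28: none
  a=29: (29, -8, 33), (29, 8, 33)  [2]
  a=30: (30, -26, 37), (30, -14, 33), (30, 14, 33), (30, 26, 37)  [4]
  a=31: (31, -24, 35), (31, 24, 35)  [2]
  a=32..35: none
Total reduced forms: 1 + 1 + 2 + 2 + 2 + 2 + 2 + 2 + 2 + 2 + 4 + 2 + 2 + 4 + 2 + 2 + 2 + 2 + 2 + 4 + 2 = 46
h = 46

46


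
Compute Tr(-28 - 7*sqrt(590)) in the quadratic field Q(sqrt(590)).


Tr(a + b*sqrt(d)) = (a + b*sqrt(d)) + (a - b*sqrt(d)) = 2a
= 2 * (-28)
= -56

-56


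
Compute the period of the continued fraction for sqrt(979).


Run the CF algorithm for sqrt(979).
a_0 = floor(sqrt(979)) = 31; set m_0=0, q_0=1.
Recurrence: m' = q*a - m,  q' = (d - m'^2)/q,  a' = floor((a_0 + m')/q').
  step 1: m=31, q=18, a=3
  step 2: m=23, q=25, a=2
  step 3: m=27, q=10, a=5
  step 4: m=23, q=45, a=1
  step 5: m=22, q=11, a=4
  step 6: m=22, q=45, a=1
  step 7: m=23, q=10, a=5
  step 8: m=27, q=25, a=2
  step 9: m=23, q=18, a=3
  step 10: m=31, q=1, a=62
a_10 = 2*a_0 = 62, so the period closes here.
sqrt(979) = [31; 3, 2, 5, 1, 4, 1, 5, 2, 3, 62]
Period length = 10

10


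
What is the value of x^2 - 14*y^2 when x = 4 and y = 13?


x^2 - d*y^2
= 4^2 - 14*13^2
= 16 - 2366
= -2350

-2350


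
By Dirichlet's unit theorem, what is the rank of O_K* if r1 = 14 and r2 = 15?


By Dirichlet's unit theorem:
rank = r1 + r2 - 1
= 14 + 15 - 1
= 28

28


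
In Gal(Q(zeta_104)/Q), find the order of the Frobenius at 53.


The Frobenius at p in Gal(Q(zeta_n)/Q) = (Z/nZ)* is the class of p, so its order is ord_104(53), the smallest k >= 1 with 53^k = 1 mod 104.
n = 104 = 2^3 * 13, phi(104) = 48; the order divides phi(n).
Divisors of 48: 1, 2, 3, 4, 6, 8, 12, 16, 24, 48
Repeated squaring mod 104: 53^1 = 53, 53^2 = 1, 53^4 = 1, 53^8 = 1, 53^16 = 1, 53^32 = 1
Test divisors in increasing order:
  k=1: 53^1 = 53 mod 104
  k=2: 53^2 = 1 mod 104  <- first divisor giving 1
Order = 2

2


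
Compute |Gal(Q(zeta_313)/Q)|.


|Gal(Q(zeta_313)/Q)| = phi(313)
= 312

312


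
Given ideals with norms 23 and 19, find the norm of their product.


N(IJ) = N(I) * N(J)
= 23 * 19
= 437

437


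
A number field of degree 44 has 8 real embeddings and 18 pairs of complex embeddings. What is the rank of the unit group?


By Dirichlet's unit theorem:
rank = r1 + r2 - 1
= 8 + 18 - 1
= 25

25


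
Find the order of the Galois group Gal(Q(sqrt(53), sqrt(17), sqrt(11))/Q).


The 3 square roots of distinct primes are multiplicatively independent over Q,
so [K:Q] = 2^3 and Gal(K/Q) is isomorphic to (Z/2Z)^3.
|Gal| = 2^3 = 8

8


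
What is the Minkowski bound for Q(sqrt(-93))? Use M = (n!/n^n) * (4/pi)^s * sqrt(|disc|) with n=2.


d = -93, d mod 4 = 3, so disc(K) = 4d = -372; |disc(K)| = 372
Imaginary quadratic field, so n = 2, s = r2 = 1, r1 = 0
M = (n!/n^n) * (4/pi)^s * sqrt(|disc(K)|) = (2!/2^2) * (4/pi)^1 * sqrt(372)
= 0.5 * 1.273240 * 19.287302
= 12.2787

12.2787


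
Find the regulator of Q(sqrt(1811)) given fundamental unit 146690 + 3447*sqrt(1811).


epsilon = 146690 + 3447*sqrt(1811)
= 293380.0000
R = ln(293380.0000)
= 12.5892

12.5892


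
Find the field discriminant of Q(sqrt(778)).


For K = Q(sqrt(d)) with d squarefree: disc(K) = d if d = 1 mod 4, and disc(K) = 4d if d = 2 or 3 mod 4.
Here d = 778, and d mod 4 = 2.
d = 2 mod 4, not 1 (O_K = Z[sqrt(d)]), so disc(K) = 4d = 4 * (778) = 3112

3112


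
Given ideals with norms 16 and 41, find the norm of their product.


N(IJ) = N(I) * N(J)
= 16 * 41
= 656

656


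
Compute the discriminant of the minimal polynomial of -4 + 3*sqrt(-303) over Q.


The element -4 + 3*sqrt(-303) has minimal polynomial:
x^2 + 8*x + 2743
Discriminant = (8)^2 - 4*(2743)
= 64 - 10972
= -10908

-10908


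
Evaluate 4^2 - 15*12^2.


x^2 - d*y^2
= 4^2 - 15*12^2
= 16 - 2160
= -2144

-2144


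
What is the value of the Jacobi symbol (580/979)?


Compute (580/979) via quadratic reciprocity:
  pull out 2: (2/979) = -1  (since 979 mod 8 = 3)
  pull out 2: (2/979) = -1  (since 979 mod 8 = 3)
  reciprocity: (145/979) -> +(979/145)
  reduce: (109/145)
  reciprocity: (109/145) -> +(145/109)
  reduce: (36/109)
  pull out 2: (2/109) = -1  (since 109 mod 8 = 5)
  pull out 2: (2/109) = -1  (since 109 mod 8 = 5)
  reciprocity: (9/109) -> +(109/9)
  reduce: (1/9)
  (1/9) = 1
Product of signs = 1

1


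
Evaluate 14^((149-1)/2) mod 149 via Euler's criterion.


p = 149 is prime and the exponent is (p-1)/2 = 74, so by Euler's criterion 14^74 = (14/149) = +1 or -1 mod 149.
Compute by square-and-multiply:
  74 = 64 + 8 + 2 (binary 1001010)
  Repeated squaring mod 149: 14^1 = 14, 14^2 = 47, 14^4 = 123, 14^8 = 80, 14^16 = 142, 14^32 = 49, 14^64 = 17
  14^74 = 14^64 * 14^8 * 14^2 = 17 * 80 * 47 mod 149
    17 * 80 = 1360 = 19 mod 149
    19 * 47 = 893 = 148 mod 149
  14^74 = 148 mod 149
Result 148 = p - 1 = -1 mod 149: 14 is a quadratic non-residue mod 149. As a residue in [0, p-1] the value is 148.
14^74 mod 149 = 148

148


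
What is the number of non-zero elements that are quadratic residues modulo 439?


For prime p, the number of non-zero quadratic residues is (p-1)/2.
= (439-1)/2
= 219

219


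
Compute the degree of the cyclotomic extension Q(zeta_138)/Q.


The degree equals Euler's totient phi(138).
138 = 2 * 3 * 23
phi(138) = 44

44


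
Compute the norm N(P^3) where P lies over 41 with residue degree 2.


N(P^a) = p^(a*f)
= 41^(3*2)
= 41^6
= 4750104241

4750104241


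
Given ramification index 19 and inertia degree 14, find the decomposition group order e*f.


|D_P| = e * f
= 19 * 14
= 266

266


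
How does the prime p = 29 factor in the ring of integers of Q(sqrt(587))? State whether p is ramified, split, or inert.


K = Q(sqrt(587)). Since d mod 4 = 3, disc(K) = 2348.
Check p | disc: 2348 mod 29 = 28.
p does not divide disc. Compute Legendre symbol (d/p):
7^((29-1)/2) mod 29 = 1
(d/p) = 1, so p splits: (p) = P*P' with e=1, f=1, g=2.
Therefore p is split.

split


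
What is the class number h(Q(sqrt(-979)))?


K = Q(sqrt(-979)). d mod 4 = 1, so D = disc(K) = d = -979
h(K) equals the number of primitive reduced positive-definite forms (a, b, c) = a*x^2 + b*x*y + c*y^2 with b^2 - 4ac = D,
where reduced means |b| <= a <= c, with b >= 0 whenever |b| = a or a = c, and primitive means gcd(a, b, c) = 1.
Reduced forces 3a^2 <= |D| = 979, so 1 <= a <= 18; b must have the parity of D, and c = (b^2 - D)/(4a) must be an integer >= a.
Enumerate a = 1..18, b in [-a, a]:
  a=1: (1, 1, 245)  [1]
  a=2..4: none
  a=5: (5, -1, 49), (5, 1, 49)  [2]
  a=6: none
  a=7: (7, -1, 35), (7, 1, 35)  [2]
  a=8..10: none
  a=11: (11, 11, 25)  [1]
  a=12: none
  a=13: (13, -3, 19), (13, 3, 19)  [2]
  a=14..18: none
Total reduced forms: 1 + 2 + 2 + 1 + 2 = 8
h = 8

8


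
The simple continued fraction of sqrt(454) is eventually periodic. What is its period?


Run the CF algorithm for sqrt(454).
a_0 = floor(sqrt(454)) = 21; set m_0=0, q_0=1.
Recurrence: m' = q*a - m,  q' = (d - m'^2)/q,  a' = floor((a_0 + m')/q').
  step 1: m=21, q=13, a=3
  step 2: m=18, q=10, a=3
  step 3: m=12, q=31, a=1
  step 4: m=19, q=3, a=13
  step 5: m=20, q=18, a=2
  step 6: m=16, q=11, a=3
  step 7: m=17, q=15, a=2
  step 8: m=13, q=19, a=1
  step 9: m=6, q=22, a=1
  step 10: m=16, q=9, a=4
  step 11: m=20, q=6, a=6
  step 12: m=16, q=33, a=1
  step 13: m=17, q=5, a=7
  step 14: m=18, q=26, a=1
  step 15: m=8, q=15, a=1
  step 16: m=7, q=27, a=1
  step 17: m=20, q=2, a=20
  step 18: m=20, q=27, a=1
  step 19: m=7, q=15, a=1
  step 20: m=8, q=26, a=1
  step 21: m=18, q=5, a=7
  step 22: m=17, q=33, a=1
  step 23: m=16, q=6, a=6
  step 24: m=20, q=9, a=4
  step 25: m=16, q=22, a=1
  step 26: m=6, q=19, a=1
  step 27: m=13, q=15, a=2
  step 28: m=17, q=11, a=3
  step 29: m=16, q=18, a=2
  step 30: m=20, q=3, a=13
  step 31: m=19, q=31, a=1
  step 32: m=12, q=10, a=3
  step 33: m=18, q=13, a=3
  step 34: m=21, q=1, a=42
a_34 = 2*a_0 = 42, so the period closes here.
sqrt(454) = [21; 3, 3, 1, 13, 2, 3, 2, 1, 1, 4, 6, 1, 7, 1, 1, 1, 20, 1, 1, 1, 7, 1, 6, 4, 1, 1, 2, 3, 2, 13, 1, 3, 3, 42]
Period length = 34

34


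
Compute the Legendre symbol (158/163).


p = 163 is prime, so compute (158/163) with the reciprocity algorithm (Jacobi-symbol steps: pull out 2s via (2/n), flip via reciprocity, reduce):
  pull out 2: (2/163) = -1  (since 163 mod 8 = 3)
  reciprocity: (79/163) -> -(163/79)
  reduce: (5/79)
  reciprocity: (5/79) -> +(79/5)
  reduce: (4/5)
  pull out 2: (2/5) = -1  (since 5 mod 8 = 5)
  pull out 2: (2/5) = -1  (since 5 mod 8 = 5)
  (1/5) = 1
Product of signs = 1
(158/163) = 1

1


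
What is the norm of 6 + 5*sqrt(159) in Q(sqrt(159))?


N(a + b*sqrt(d)) = a^2 - d*b^2
= (6)^2 - (159)*(5)^2
= 36 - 3975
= -3939

-3939


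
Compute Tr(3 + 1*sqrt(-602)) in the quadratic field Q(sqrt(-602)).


Tr(a + b*sqrt(d)) = (a + b*sqrt(d)) + (a - b*sqrt(d)) = 2a
= 2 * (3)
= 6

6


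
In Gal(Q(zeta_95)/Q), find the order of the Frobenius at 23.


The Frobenius at p in Gal(Q(zeta_n)/Q) = (Z/nZ)* is the class of p, so its order is ord_95(23), the smallest k >= 1 with 23^k = 1 mod 95.
n = 95 = 5 * 19, phi(95) = 72; the order divides phi(n).
Divisors of 72: 1, 2, 3, 4, 6, 8, 9, 12, 18, 24, 36, 72
Repeated squaring mod 95: 23^1 = 23, 23^2 = 54, 23^4 = 66, 23^8 = 81, 23^16 = 6, 23^32 = 36, 23^64 = 61
Test divisors in increasing order:
  k=1: 23^1 = 23 mod 95
  k=2: 23^2 = 54 mod 95
  k=3: 23^3 = 54 * 23 = 7 mod 95
  k=4: 23^4 = 66 mod 95
  k=6: 23^6 = 66 * 54 = 49 mod 95
  k=8: 23^8 = 81 mod 95
  k=9: 23^9 = 81 * 23 = 58 mod 95
  k=12: 23^12 = 81 * 66 = 26 mod 95
  k=18: 23^18 = 6 * 54 = 39 mod 95
  k=24: 23^24 = 6 * 81 = 11 mod 95
  k=36: 23^36 = 36 * 66 = 1 mod 95  <- first divisor giving 1
Order = 36

36


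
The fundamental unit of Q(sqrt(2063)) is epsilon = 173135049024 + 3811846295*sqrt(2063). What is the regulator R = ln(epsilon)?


epsilon = 173135049024 + 3811846295*sqrt(2063)
= 3.4627e+11
R = ln(3.4627e+11)
= 26.5705

26.5705


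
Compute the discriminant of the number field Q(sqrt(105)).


For K = Q(sqrt(d)) with d squarefree: disc(K) = d if d = 1 mod 4, and disc(K) = 4d if d = 2 or 3 mod 4.
Here d = 105, and d mod 4 = 1.
d = 1 mod 4 (O_K = Z[(1+sqrt(d))/2]), so disc(K) = d = 105

105


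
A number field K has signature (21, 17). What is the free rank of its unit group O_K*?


By Dirichlet's unit theorem:
rank = r1 + r2 - 1
= 21 + 17 - 1
= 37

37


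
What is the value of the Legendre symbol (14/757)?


p = 757 is prime, so compute (14/757) with the reciprocity algorithm (Jacobi-symbol steps: pull out 2s via (2/n), flip via reciprocity, reduce):
  pull out 2: (2/757) = -1  (since 757 mod 8 = 5)
  reciprocity: (7/757) -> +(757/7)
  reduce: (1/7)
  (1/7) = 1
Product of signs = -1
(14/757) = -1

-1


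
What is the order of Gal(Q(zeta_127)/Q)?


|Gal(Q(zeta_127)/Q)| = phi(127)
= 126

126


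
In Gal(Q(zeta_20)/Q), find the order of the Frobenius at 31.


The Frobenius at p in Gal(Q(zeta_n)/Q) = (Z/nZ)* is the class of p, so its order is ord_20(31), the smallest k >= 1 with 31^k = 1 mod 20.
n = 20 = 2^2 * 5, phi(20) = 8; the order divides phi(n).
Divisors of 8: 1, 2, 4, 8
Repeated squaring mod 20: 31^1 = 11, 31^2 = 1, 31^4 = 1, 31^8 = 1
Test divisors in increasing order:
  k=1: 31^1 = 11 mod 20
  k=2: 31^2 = 1 mod 20  <- first divisor giving 1
Order = 2

2


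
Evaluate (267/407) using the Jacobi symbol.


Compute (267/407) via quadratic reciprocity:
  reciprocity: (267/407) -> -(407/267)
  reduce: (140/267)
  pull out 2: (2/267) = -1  (since 267 mod 8 = 3)
  pull out 2: (2/267) = -1  (since 267 mod 8 = 3)
  reciprocity: (35/267) -> -(267/35)
  reduce: (22/35)
  pull out 2: (2/35) = -1  (since 35 mod 8 = 3)
  reciprocity: (11/35) -> -(35/11)
  reduce: (2/11)
  pull out 2: (2/11) = -1  (since 11 mod 8 = 3)
  (1/11) = 1
Product of signs = -1

-1


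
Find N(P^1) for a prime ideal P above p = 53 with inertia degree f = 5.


N(P^a) = p^(a*f)
= 53^(1*5)
= 53^5
= 418195493

418195493


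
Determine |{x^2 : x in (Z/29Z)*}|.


For prime p, the number of non-zero quadratic residues is (p-1)/2.
= (29-1)/2
= 14

14


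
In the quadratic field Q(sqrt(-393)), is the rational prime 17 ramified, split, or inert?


K = Q(sqrt(-393)). Since d mod 4 = 3, disc(K) = -1572.
Check p | disc: -1572 mod 17 = 9.
p does not divide disc. Compute Legendre symbol (d/p):
15^((17-1)/2) mod 17 = 1
(d/p) = 1, so p splits: (p) = P*P' with e=1, f=1, g=2.
Therefore p is split.

split


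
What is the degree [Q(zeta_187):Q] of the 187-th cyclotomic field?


The degree equals Euler's totient phi(187).
187 = 11 * 17
phi(187) = 160

160


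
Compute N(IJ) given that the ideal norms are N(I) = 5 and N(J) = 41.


N(IJ) = N(I) * N(J)
= 5 * 41
= 205

205


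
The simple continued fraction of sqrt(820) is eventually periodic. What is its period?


Run the CF algorithm for sqrt(820).
a_0 = floor(sqrt(820)) = 28; set m_0=0, q_0=1.
Recurrence: m' = q*a - m,  q' = (d - m'^2)/q,  a' = floor((a_0 + m')/q').
  step 1: m=28, q=36, a=1
  step 2: m=8, q=21, a=1
  step 3: m=13, q=31, a=1
  step 4: m=18, q=16, a=2
  step 5: m=14, q=39, a=1
  step 6: m=25, q=5, a=10
  step 7: m=25, q=39, a=1
  step 8: m=14, q=16, a=2
  step 9: m=18, q=31, a=1
  step 10: m=13, q=21, a=1
  step 11: m=8, q=36, a=1
  step 12: m=28, q=1, a=56
a_12 = 2*a_0 = 56, so the period closes here.
sqrt(820) = [28; 1, 1, 1, 2, 1, 10, 1, 2, 1, 1, 1, 56]
Period length = 12

12


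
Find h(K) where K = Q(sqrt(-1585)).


K = Q(sqrt(-1585)). d mod 4 = 3, so D = disc(K) = 4d = -6340
h(K) equals the number of primitive reduced positive-definite forms (a, b, c) = a*x^2 + b*x*y + c*y^2 with b^2 - 4ac = D,
where reduced means |b| <= a <= c, with b >= 0 whenever |b| = a or a = c, and primitive means gcd(a, b, c) = 1.
Reduced forces 3a^2 <= |D| = 6340, so 1 <= a <= 45; b must have the parity of D, and c = (b^2 - D)/(4a) must be an integer >= a.
Enumerate a = 1..45, b in [-a, a]:
  a=1: (1, 0, 1585)  [1]
  a=2: (2, 2, 793)  [1]
  a=3..4: none
  a=5: (5, 0, 317)  [1]
  a=6: none
  a=7: (7, -4, 227), (7, 4, 227)  [2]
  a=8..9: none
  a=10: (10, 10, 161)  [1]
  a=11..12: none
  a=13: (13, -2, 122), (13, 2, 122)  [2]
  a=14: (14, -10, 115), (14, 10, 115)  [2]
  a=15..16: none
  a=17: (17, -16, 97), (17, 16, 97)  [2]
  a=18: none
  a=19: (19, -14, 86), (19, 14, 86)  [2]
  a=20..22: none
  a=23: (23, -10, 70), (23, 10, 70)  [2]
  a=24..25: none
  a=26: (26, -2, 61), (26, 2, 61)  [2]
  a=27..33: none
  a=34: (34, -18, 49), (34, 18, 49)  [2]
  a=35: (35, -10, 46), (35, 10, 46)  [2]
  a=36..37: none
  a=38: (38, -14, 43), (38, 14, 43)  [2]
  a=39..45: none
Total reduced forms: 1 + 1 + 1 + 2 + 1 + 2 + 2 + 2 + 2 + 2 + 2 + 2 + 2 + 2 = 24
h = 24

24


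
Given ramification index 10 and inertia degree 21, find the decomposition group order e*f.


|D_P| = e * f
= 10 * 21
= 210

210


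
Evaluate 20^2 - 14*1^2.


x^2 - d*y^2
= 20^2 - 14*1^2
= 400 - 14
= 386

386


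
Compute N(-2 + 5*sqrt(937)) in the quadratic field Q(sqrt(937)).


N(a + b*sqrt(d)) = a^2 - d*b^2
= (-2)^2 - (937)*(5)^2
= 4 - 23425
= -23421

-23421


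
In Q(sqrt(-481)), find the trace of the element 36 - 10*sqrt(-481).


Tr(a + b*sqrt(d)) = (a + b*sqrt(d)) + (a - b*sqrt(d)) = 2a
= 2 * (36)
= 72

72


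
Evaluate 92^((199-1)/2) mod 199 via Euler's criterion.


p = 199 is prime and the exponent is (p-1)/2 = 99, so by Euler's criterion 92^99 = (92/199) = +1 or -1 mod 199.
Compute by square-and-multiply:
  99 = 64 + 32 + 2 + 1 (binary 1100011)
  Repeated squaring mod 199: 92^1 = 92, 92^2 = 106, 92^4 = 92, 92^8 = 106, 92^16 = 92, 92^32 = 106, 92^64 = 92
  92^99 = 92^64 * 92^32 * 92^2 * 92^1 = 92 * 106 * 106 * 92 mod 199
    92 * 106 = 9752 = 1 mod 199
    1 * 106 = 106 = 106 mod 199
    106 * 92 = 9752 = 1 mod 199
  92^99 = 1 mod 199
Result 1: 92 is a quadratic residue mod 199.
92^99 mod 199 = 1

1


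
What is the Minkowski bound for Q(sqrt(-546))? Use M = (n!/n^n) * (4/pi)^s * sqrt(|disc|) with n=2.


d = -546, d mod 4 = 2, so disc(K) = 4d = -2184; |disc(K)| = 2184
Imaginary quadratic field, so n = 2, s = r2 = 1, r1 = 0
M = (n!/n^n) * (4/pi)^s * sqrt(|disc(K)|) = (2!/2^2) * (4/pi)^1 * sqrt(2184)
= 0.5 * 1.273240 * 46.733286
= 29.7513

29.7513


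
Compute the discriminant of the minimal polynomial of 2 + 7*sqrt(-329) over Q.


The element 2 + 7*sqrt(-329) has minimal polynomial:
x^2 - 4*x + 16125
Discriminant = (-4)^2 - 4*(16125)
= 16 - 64500
= -64484

-64484


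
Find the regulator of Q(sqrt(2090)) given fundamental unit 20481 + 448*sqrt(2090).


epsilon = 20481 + 448*sqrt(2090)
= 40962.0000
R = ln(40962.0000)
= 10.6204

10.6204


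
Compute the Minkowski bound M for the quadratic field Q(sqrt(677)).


d = 677, d mod 4 = 1, so disc(K) = d = 677; |disc(K)| = 677
Real quadratic field, so n = 2, s = r2 = 0, r1 = 2
M = (n!/n^n) * (4/pi)^s * sqrt(|disc(K)|) = (2!/2^2) * (4/pi)^0 * sqrt(677)
= 0.5 * 1.000000 * 26.019224
= 13.0096

13.0096


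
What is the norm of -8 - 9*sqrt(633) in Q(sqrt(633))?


N(a + b*sqrt(d)) = a^2 - d*b^2
= (-8)^2 - (633)*(-9)^2
= 64 - 51273
= -51209

-51209


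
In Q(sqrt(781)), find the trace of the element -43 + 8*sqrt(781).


Tr(a + b*sqrt(d)) = (a + b*sqrt(d)) + (a - b*sqrt(d)) = 2a
= 2 * (-43)
= -86

-86


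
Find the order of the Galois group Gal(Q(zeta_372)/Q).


|Gal(Q(zeta_372)/Q)| = phi(372)
= 120

120


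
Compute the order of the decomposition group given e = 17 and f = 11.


|D_P| = e * f
= 17 * 11
= 187

187


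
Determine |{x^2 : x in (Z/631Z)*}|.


For prime p, the number of non-zero quadratic residues is (p-1)/2.
= (631-1)/2
= 315

315


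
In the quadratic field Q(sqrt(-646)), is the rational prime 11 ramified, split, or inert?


K = Q(sqrt(-646)). Since d mod 4 = 2, disc(K) = -2584.
Check p | disc: -2584 mod 11 = 1.
p does not divide disc. Compute Legendre symbol (d/p):
3^((11-1)/2) mod 11 = 1
(d/p) = 1, so p splits: (p) = P*P' with e=1, f=1, g=2.
Therefore p is split.

split


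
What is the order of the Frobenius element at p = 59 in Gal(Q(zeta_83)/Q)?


The Frobenius at p in Gal(Q(zeta_n)/Q) = (Z/nZ)* is the class of p, so its order is ord_83(59), the smallest k >= 1 with 59^k = 1 mod 83.
n = 83 = 83, phi(83) = 82; the order divides phi(n).
Divisors of 82: 1, 2, 41, 82
Repeated squaring mod 83: 59^1 = 59, 59^2 = 78, 59^4 = 25, 59^8 = 44, 59^16 = 27, 59^32 = 65, 59^64 = 75
Test divisors in increasing order:
  k=1: 59^1 = 59 mod 83
  k=2: 59^2 = 78 mod 83
  k=41: 59^41 = 65 * 44 * 59 = 1 mod 83  <- first divisor giving 1
Order = 41

41


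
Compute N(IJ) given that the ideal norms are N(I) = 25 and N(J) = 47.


N(IJ) = N(I) * N(J)
= 25 * 47
= 1175

1175


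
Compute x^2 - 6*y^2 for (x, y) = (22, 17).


x^2 - d*y^2
= 22^2 - 6*17^2
= 484 - 1734
= -1250

-1250


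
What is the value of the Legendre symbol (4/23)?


p = 23 is prime, so compute (4/23) with the reciprocity algorithm (Jacobi-symbol steps: pull out 2s via (2/n), flip via reciprocity, reduce):
  pull out 2: (2/23) = +1  (since 23 mod 8 = 7)
  pull out 2: (2/23) = +1  (since 23 mod 8 = 7)
  (1/23) = 1
Product of signs = 1
(4/23) = 1

1


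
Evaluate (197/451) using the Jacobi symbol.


Compute (197/451) via quadratic reciprocity:
  reciprocity: (197/451) -> +(451/197)
  reduce: (57/197)
  reciprocity: (57/197) -> +(197/57)
  reduce: (26/57)
  pull out 2: (2/57) = +1  (since 57 mod 8 = 1)
  reciprocity: (13/57) -> +(57/13)
  reduce: (5/13)
  reciprocity: (5/13) -> +(13/5)
  reduce: (3/5)
  reciprocity: (3/5) -> +(5/3)
  reduce: (2/3)
  pull out 2: (2/3) = -1  (since 3 mod 8 = 3)
  (1/3) = 1
Product of signs = -1

-1


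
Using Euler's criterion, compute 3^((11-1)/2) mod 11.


p = 11 is prime and the exponent is (p-1)/2 = 5, so by Euler's criterion 3^5 = (3/11) = +1 or -1 mod 11.
Compute by square-and-multiply:
  5 = 4 + 1 (binary 101)
  Repeated squaring mod 11: 3^1 = 3, 3^2 = 9, 3^4 = 4
  3^5 = 3^4 * 3^1 = 4 * 3 mod 11
    4 * 3 = 12 = 1 mod 11
  3^5 = 1 mod 11
Result 1: 3 is a quadratic residue mod 11.
3^5 mod 11 = 1

1


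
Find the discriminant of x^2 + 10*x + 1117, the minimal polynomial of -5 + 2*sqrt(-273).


The element -5 + 2*sqrt(-273) has minimal polynomial:
x^2 + 10*x + 1117
Discriminant = (10)^2 - 4*(1117)
= 100 - 4468
= -4368

-4368


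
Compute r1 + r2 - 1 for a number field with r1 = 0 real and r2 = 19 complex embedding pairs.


By Dirichlet's unit theorem:
rank = r1 + r2 - 1
= 0 + 19 - 1
= 18

18


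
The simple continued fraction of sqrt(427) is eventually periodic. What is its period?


Run the CF algorithm for sqrt(427).
a_0 = floor(sqrt(427)) = 20; set m_0=0, q_0=1.
Recurrence: m' = q*a - m,  q' = (d - m'^2)/q,  a' = floor((a_0 + m')/q').
  step 1: m=20, q=27, a=1
  step 2: m=7, q=14, a=1
  step 3: m=7, q=27, a=1
  step 4: m=20, q=1, a=40
a_4 = 2*a_0 = 40, so the period closes here.
sqrt(427) = [20; 1, 1, 1, 40]
Period length = 4

4


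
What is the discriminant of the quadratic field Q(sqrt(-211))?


For K = Q(sqrt(d)) with d squarefree: disc(K) = d if d = 1 mod 4, and disc(K) = 4d if d = 2 or 3 mod 4.
Here d = -211, and d mod 4 = 1.
d = 1 mod 4 (O_K = Z[(1+sqrt(d))/2]), so disc(K) = d = -211

-211


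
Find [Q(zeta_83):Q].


The degree equals Euler's totient phi(83).
83 = 83
phi(83) = 82

82


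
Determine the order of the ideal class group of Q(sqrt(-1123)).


K = Q(sqrt(-1123)). d mod 4 = 1, so D = disc(K) = d = -1123
h(K) equals the number of primitive reduced positive-definite forms (a, b, c) = a*x^2 + b*x*y + c*y^2 with b^2 - 4ac = D,
where reduced means |b| <= a <= c, with b >= 0 whenever |b| = a or a = c, and primitive means gcd(a, b, c) = 1.
Reduced forces 3a^2 <= |D| = 1123, so 1 <= a <= 19; b must have the parity of D, and c = (b^2 - D)/(4a) must be an integer >= a.
Enumerate a = 1..19, b in [-a, a]:
  a=1: (1, 1, 281)  [1]
  a=2..6: none
  a=7: (7, -5, 41), (7, 5, 41)  [2]
  a=8..16: none
  a=17: (17, -13, 19), (17, 13, 19)  [2]
  a=18..19: none
Total reduced forms: 1 + 2 + 2 = 5
h = 5

5


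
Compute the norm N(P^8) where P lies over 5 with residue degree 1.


N(P^a) = p^(a*f)
= 5^(8*1)
= 5^8
= 390625

390625


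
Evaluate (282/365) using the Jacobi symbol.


Compute (282/365) via quadratic reciprocity:
  pull out 2: (2/365) = -1  (since 365 mod 8 = 5)
  reciprocity: (141/365) -> +(365/141)
  reduce: (83/141)
  reciprocity: (83/141) -> +(141/83)
  reduce: (58/83)
  pull out 2: (2/83) = -1  (since 83 mod 8 = 3)
  reciprocity: (29/83) -> +(83/29)
  reduce: (25/29)
  reciprocity: (25/29) -> +(29/25)
  reduce: (4/25)
  pull out 2: (2/25) = +1  (since 25 mod 8 = 1)
  pull out 2: (2/25) = +1  (since 25 mod 8 = 1)
  (1/25) = 1
Product of signs = 1

1


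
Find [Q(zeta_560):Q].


The degree equals Euler's totient phi(560).
560 = 2^4 * 5 * 7
phi(560) = 192

192


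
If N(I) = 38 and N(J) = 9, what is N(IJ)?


N(IJ) = N(I) * N(J)
= 38 * 9
= 342

342


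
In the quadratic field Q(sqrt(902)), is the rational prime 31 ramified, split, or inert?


K = Q(sqrt(902)). Since d mod 4 = 2, disc(K) = 3608.
Check p | disc: 3608 mod 31 = 12.
p does not divide disc. Compute Legendre symbol (d/p):
3^((31-1)/2) mod 31 = -1
(d/p) = -1, so p is inert: (p) stays prime with e=1, f=2, g=1.
Therefore p is inert.

inert


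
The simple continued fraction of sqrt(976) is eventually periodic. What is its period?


Run the CF algorithm for sqrt(976).
a_0 = floor(sqrt(976)) = 31; set m_0=0, q_0=1.
Recurrence: m' = q*a - m,  q' = (d - m'^2)/q,  a' = floor((a_0 + m')/q').
  step 1: m=31, q=15, a=4
  step 2: m=29, q=9, a=6
  step 3: m=25, q=39, a=1
  step 4: m=14, q=20, a=2
  step 5: m=26, q=15, a=3
  step 6: m=19, q=41, a=1
  step 7: m=22, q=12, a=4
  step 8: m=26, q=25, a=2
  step 9: m=24, q=16, a=3
  step 10: m=24, q=25, a=2
  step 11: m=26, q=12, a=4
  step 12: m=22, q=41, a=1
  step 13: m=19, q=15, a=3
  step 14: m=26, q=20, a=2
  step 15: m=14, q=39, a=1
  step 16: m=25, q=9, a=6
  step 17: m=29, q=15, a=4
  step 18: m=31, q=1, a=62
a_18 = 2*a_0 = 62, so the period closes here.
sqrt(976) = [31; 4, 6, 1, 2, 3, 1, 4, 2, 3, 2, 4, 1, 3, 2, 1, 6, 4, 62]
Period length = 18

18


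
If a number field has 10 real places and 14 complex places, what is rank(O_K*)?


By Dirichlet's unit theorem:
rank = r1 + r2 - 1
= 10 + 14 - 1
= 23

23


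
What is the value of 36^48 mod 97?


p = 97 is prime and the exponent is (p-1)/2 = 48, so by Euler's criterion 36^48 = (36/97) = +1 or -1 mod 97.
Compute by square-and-multiply:
  48 = 32 + 16 (binary 110000)
  Repeated squaring mod 97: 36^1 = 36, 36^2 = 35, 36^4 = 61, 36^8 = 35, 36^16 = 61, 36^32 = 35
  36^48 = 36^32 * 36^16 = 35 * 61 mod 97
    35 * 61 = 2135 = 1 mod 97
  36^48 = 1 mod 97
Result 1: 36 is a quadratic residue mod 97.
36^48 mod 97 = 1

1


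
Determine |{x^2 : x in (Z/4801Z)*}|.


For prime p, the number of non-zero quadratic residues is (p-1)/2.
= (4801-1)/2
= 2400

2400


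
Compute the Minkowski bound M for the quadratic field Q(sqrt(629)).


d = 629, d mod 4 = 1, so disc(K) = d = 629; |disc(K)| = 629
Real quadratic field, so n = 2, s = r2 = 0, r1 = 2
M = (n!/n^n) * (4/pi)^s * sqrt(|disc(K)|) = (2!/2^2) * (4/pi)^0 * sqrt(629)
= 0.5 * 1.000000 * 25.079872
= 12.5399

12.5399


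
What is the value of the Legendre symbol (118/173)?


p = 173 is prime, so compute (118/173) with the reciprocity algorithm (Jacobi-symbol steps: pull out 2s via (2/n), flip via reciprocity, reduce):
  pull out 2: (2/173) = -1  (since 173 mod 8 = 5)
  reciprocity: (59/173) -> +(173/59)
  reduce: (55/59)
  reciprocity: (55/59) -> -(59/55)
  reduce: (4/55)
  pull out 2: (2/55) = +1  (since 55 mod 8 = 7)
  pull out 2: (2/55) = +1  (since 55 mod 8 = 7)
  (1/55) = 1
Product of signs = 1
(118/173) = 1

1


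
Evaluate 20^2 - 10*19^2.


x^2 - d*y^2
= 20^2 - 10*19^2
= 400 - 3610
= -3210

-3210


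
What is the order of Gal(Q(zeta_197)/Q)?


|Gal(Q(zeta_197)/Q)| = phi(197)
= 196

196


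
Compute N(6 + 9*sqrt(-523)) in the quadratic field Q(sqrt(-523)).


N(a + b*sqrt(d)) = a^2 - d*b^2
= (6)^2 - (-523)*(9)^2
= 36 + 42363
= 42399

42399


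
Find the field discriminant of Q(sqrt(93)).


For K = Q(sqrt(d)) with d squarefree: disc(K) = d if d = 1 mod 4, and disc(K) = 4d if d = 2 or 3 mod 4.
Here d = 93, and d mod 4 = 1.
d = 1 mod 4 (O_K = Z[(1+sqrt(d))/2]), so disc(K) = d = 93

93


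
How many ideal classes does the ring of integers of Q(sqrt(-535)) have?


K = Q(sqrt(-535)). d mod 4 = 1, so D = disc(K) = d = -535
h(K) equals the number of primitive reduced positive-definite forms (a, b, c) = a*x^2 + b*x*y + c*y^2 with b^2 - 4ac = D,
where reduced means |b| <= a <= c, with b >= 0 whenever |b| = a or a = c, and primitive means gcd(a, b, c) = 1.
Reduced forces 3a^2 <= |D| = 535, so 1 <= a <= 13; b must have the parity of D, and c = (b^2 - D)/(4a) must be an integer >= a.
Enumerate a = 1..13, b in [-a, a]:
  a=1: (1, 1, 134)  [1]
  a=2: (2, -1, 67), (2, 1, 67)  [2]
  a=3: none
  a=4: (4, -3, 34), (4, 3, 34)  [2]
  a=5: (5, 5, 28)  [1]
  a=6: none
  a=7: (7, -5, 20), (7, 5, 20)  [2]
  a=8: (8, -3, 17), (8, 3, 17)  [2]
  a=9: none
  a=10: (10, -5, 14), (10, 5, 14)  [2]
  a=11: (11, -9, 14), (11, 9, 14)  [2]
  a=12..13: none
Total reduced forms: 1 + 2 + 2 + 1 + 2 + 2 + 2 + 2 = 14
h = 14

14


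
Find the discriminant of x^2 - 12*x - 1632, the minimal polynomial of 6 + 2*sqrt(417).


The element 6 + 2*sqrt(417) has minimal polynomial:
x^2 - 12*x - 1632
Discriminant = (-12)^2 - 4*(-1632)
= 144 + 6528
= 6672

6672


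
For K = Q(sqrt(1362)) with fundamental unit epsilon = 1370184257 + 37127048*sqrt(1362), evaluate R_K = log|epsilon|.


epsilon = 1370184257 + 37127048*sqrt(1362)
= 2.7404e+09
R = ln(2.7404e+09)
= 21.7314

21.7314


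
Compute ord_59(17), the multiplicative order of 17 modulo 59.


We want ord_59(17), the smallest k >= 1 with 17^k = 1 mod 59.
n = 59 = 59, phi(59) = 58; the order divides phi(n).
Divisors of 58: 1, 2, 29, 58
Repeated squaring mod 59: 17^1 = 17, 17^2 = 53, 17^4 = 36, 17^8 = 57, 17^16 = 4, 17^32 = 16
Test divisors in increasing order:
  k=1: 17^1 = 17 mod 59
  k=2: 17^2 = 53 mod 59
  k=29: 17^29 = 4 * 57 * 36 * 17 = 1 mod 59  <- first divisor giving 1
Order = 29

29


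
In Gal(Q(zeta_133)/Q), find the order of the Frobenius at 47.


The Frobenius at p in Gal(Q(zeta_n)/Q) = (Z/nZ)* is the class of p, so its order is ord_133(47), the smallest k >= 1 with 47^k = 1 mod 133.
n = 133 = 7 * 19, phi(133) = 108; the order divides phi(n).
Divisors of 108: 1, 2, 3, 4, 6, 9, 12, 18, 27, 36, 54, 108
Repeated squaring mod 133: 47^1 = 47, 47^2 = 81, 47^4 = 44, 47^8 = 74, 47^16 = 23, 47^32 = 130, 47^64 = 9
Test divisors in increasing order:
  k=1: 47^1 = 47 mod 133
  k=2: 47^2 = 81 mod 133
  k=3: 47^3 = 81 * 47 = 83 mod 133
  k=4: 47^4 = 44 mod 133
  k=6: 47^6 = 44 * 81 = 106 mod 133
  k=9: 47^9 = 74 * 47 = 20 mod 133
  k=12: 47^12 = 74 * 44 = 64 mod 133
  k=18: 47^18 = 23 * 81 = 1 mod 133  <- first divisor giving 1
Order = 18

18


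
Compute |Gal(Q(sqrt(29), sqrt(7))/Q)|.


The 2 square roots of distinct primes are multiplicatively independent over Q,
so [K:Q] = 2^2 and Gal(K/Q) is isomorphic to (Z/2Z)^2.
|Gal| = 2^2 = 4

4


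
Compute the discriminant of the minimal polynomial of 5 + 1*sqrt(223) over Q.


The element 5 + 1*sqrt(223) has minimal polynomial:
x^2 - 10*x - 198
Discriminant = (-10)^2 - 4*(-198)
= 100 + 792
= 892

892


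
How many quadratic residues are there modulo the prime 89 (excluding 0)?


For prime p, the number of non-zero quadratic residues is (p-1)/2.
= (89-1)/2
= 44

44


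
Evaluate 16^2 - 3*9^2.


x^2 - d*y^2
= 16^2 - 3*9^2
= 256 - 243
= 13

13


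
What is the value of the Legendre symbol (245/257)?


p = 257 is prime, so compute (245/257) with the reciprocity algorithm (Jacobi-symbol steps: pull out 2s via (2/n), flip via reciprocity, reduce):
  reciprocity: (245/257) -> +(257/245)
  reduce: (12/245)
  pull out 2: (2/245) = -1  (since 245 mod 8 = 5)
  pull out 2: (2/245) = -1  (since 245 mod 8 = 5)
  reciprocity: (3/245) -> +(245/3)
  reduce: (2/3)
  pull out 2: (2/3) = -1  (since 3 mod 8 = 3)
  (1/3) = 1
Product of signs = -1
(245/257) = -1

-1


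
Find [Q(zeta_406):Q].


The degree equals Euler's totient phi(406).
406 = 2 * 7 * 29
phi(406) = 168

168


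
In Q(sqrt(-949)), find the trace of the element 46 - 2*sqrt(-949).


Tr(a + b*sqrt(d)) = (a + b*sqrt(d)) + (a - b*sqrt(d)) = 2a
= 2 * (46)
= 92

92


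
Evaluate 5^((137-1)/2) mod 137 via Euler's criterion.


p = 137 is prime and the exponent is (p-1)/2 = 68, so by Euler's criterion 5^68 = (5/137) = +1 or -1 mod 137.
Compute by square-and-multiply:
  68 = 64 + 4 (binary 1000100)
  Repeated squaring mod 137: 5^1 = 5, 5^2 = 25, 5^4 = 77, 5^8 = 38, 5^16 = 74, 5^32 = 133, 5^64 = 16
  5^68 = 5^64 * 5^4 = 16 * 77 mod 137
    16 * 77 = 1232 = 136 mod 137
  5^68 = 136 mod 137
Result 136 = p - 1 = -1 mod 137: 5 is a quadratic non-residue mod 137. As a residue in [0, p-1] the value is 136.
5^68 mod 137 = 136

136


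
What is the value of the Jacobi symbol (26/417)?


Compute (26/417) via quadratic reciprocity:
  pull out 2: (2/417) = +1  (since 417 mod 8 = 1)
  reciprocity: (13/417) -> +(417/13)
  reduce: (1/13)
  (1/13) = 1
Product of signs = 1

1


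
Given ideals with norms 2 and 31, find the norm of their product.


N(IJ) = N(I) * N(J)
= 2 * 31
= 62

62


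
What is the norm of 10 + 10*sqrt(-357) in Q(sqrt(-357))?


N(a + b*sqrt(d)) = a^2 - d*b^2
= (10)^2 - (-357)*(10)^2
= 100 + 35700
= 35800

35800


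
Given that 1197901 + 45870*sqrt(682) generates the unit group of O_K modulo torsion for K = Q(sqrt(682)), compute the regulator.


epsilon = 1197901 + 45870*sqrt(682)
= 2.3958e+06
R = ln(2.3958e+06)
= 14.6892

14.6892


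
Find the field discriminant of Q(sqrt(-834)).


For K = Q(sqrt(d)) with d squarefree: disc(K) = d if d = 1 mod 4, and disc(K) = 4d if d = 2 or 3 mod 4.
Here d = -834, and d mod 4 = 2.
d = 2 mod 4, not 1 (O_K = Z[sqrt(d)]), so disc(K) = 4d = 4 * (-834) = -3336

-3336


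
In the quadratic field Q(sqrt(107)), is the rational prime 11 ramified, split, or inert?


K = Q(sqrt(107)). Since d mod 4 = 3, disc(K) = 428.
Check p | disc: 428 mod 11 = 10.
p does not divide disc. Compute Legendre symbol (d/p):
8^((11-1)/2) mod 11 = -1
(d/p) = -1, so p is inert: (p) stays prime with e=1, f=2, g=1.
Therefore p is inert.

inert


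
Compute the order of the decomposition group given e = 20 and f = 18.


|D_P| = e * f
= 20 * 18
= 360

360


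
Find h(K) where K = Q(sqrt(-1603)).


K = Q(sqrt(-1603)). d mod 4 = 1, so D = disc(K) = d = -1603
h(K) equals the number of primitive reduced positive-definite forms (a, b, c) = a*x^2 + b*x*y + c*y^2 with b^2 - 4ac = D,
where reduced means |b| <= a <= c, with b >= 0 whenever |b| = a or a = c, and primitive means gcd(a, b, c) = 1.
Reduced forces 3a^2 <= |D| = 1603, so 1 <= a <= 23; b must have the parity of D, and c = (b^2 - D)/(4a) must be an integer >= a.
Enumerate a = 1..23, b in [-a, a]:
  a=1: (1, 1, 401)  [1]
  a=2..6: none
  a=7: (7, 7, 59)  [1]
  a=8..10: none
  a=11: (11, -5, 37), (11, 5, 37)  [2]
  a=12: none
  a=13: (13, -3, 31), (13, 3, 31)  [2]
  a=14..23: none
Total reduced forms: 1 + 1 + 2 + 2 = 6
h = 6

6


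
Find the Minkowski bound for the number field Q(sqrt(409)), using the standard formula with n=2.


d = 409, d mod 4 = 1, so disc(K) = d = 409; |disc(K)| = 409
Real quadratic field, so n = 2, s = r2 = 0, r1 = 2
M = (n!/n^n) * (4/pi)^s * sqrt(|disc(K)|) = (2!/2^2) * (4/pi)^0 * sqrt(409)
= 0.5 * 1.000000 * 20.223748
= 10.1119

10.1119


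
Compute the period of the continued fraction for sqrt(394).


Run the CF algorithm for sqrt(394).
a_0 = floor(sqrt(394)) = 19; set m_0=0, q_0=1.
Recurrence: m' = q*a - m,  q' = (d - m'^2)/q,  a' = floor((a_0 + m')/q').
  step 1: m=19, q=33, a=1
  step 2: m=14, q=6, a=5
  step 3: m=16, q=23, a=1
  step 4: m=7, q=15, a=1
  step 5: m=8, q=22, a=1
  step 6: m=14, q=9, a=3
  step 7: m=13, q=25, a=1
  step 8: m=12, q=10, a=3
  step 9: m=18, q=7, a=5
  step 10: m=17, q=15, a=2
  step 11: m=13, q=15, a=2
  step 12: m=17, q=7, a=5
  step 13: m=18, q=10, a=3
  step 14: m=12, q=25, a=1
  step 15: m=13, q=9, a=3
  step 16: m=14, q=22, a=1
  step 17: m=8, q=15, a=1
  step 18: m=7, q=23, a=1
  step 19: m=16, q=6, a=5
  step 20: m=14, q=33, a=1
  step 21: m=19, q=1, a=38
a_21 = 2*a_0 = 38, so the period closes here.
sqrt(394) = [19; 1, 5, 1, 1, 1, 3, 1, 3, 5, 2, 2, 5, 3, 1, 3, 1, 1, 1, 5, 1, 38]
Period length = 21

21


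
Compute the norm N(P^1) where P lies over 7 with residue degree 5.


N(P^a) = p^(a*f)
= 7^(1*5)
= 7^5
= 16807

16807


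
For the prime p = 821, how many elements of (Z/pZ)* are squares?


For prime p, the number of non-zero quadratic residues is (p-1)/2.
= (821-1)/2
= 410

410


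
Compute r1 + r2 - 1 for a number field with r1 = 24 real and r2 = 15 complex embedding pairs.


By Dirichlet's unit theorem:
rank = r1 + r2 - 1
= 24 + 15 - 1
= 38

38


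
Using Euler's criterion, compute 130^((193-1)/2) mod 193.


p = 193 is prime and the exponent is (p-1)/2 = 96, so by Euler's criterion 130^96 = (130/193) = +1 or -1 mod 193.
Compute by square-and-multiply:
  96 = 64 + 32 (binary 1100000)
  Repeated squaring mod 193: 130^1 = 130, 130^2 = 109, 130^4 = 108, 130^8 = 84, 130^16 = 108, 130^32 = 84, 130^64 = 108
  130^96 = 130^64 * 130^32 = 108 * 84 mod 193
    108 * 84 = 9072 = 1 mod 193
  130^96 = 1 mod 193
Result 1: 130 is a quadratic residue mod 193.
130^96 mod 193 = 1

1


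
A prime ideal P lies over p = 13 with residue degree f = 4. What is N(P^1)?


N(P^a) = p^(a*f)
= 13^(1*4)
= 13^4
= 28561

28561


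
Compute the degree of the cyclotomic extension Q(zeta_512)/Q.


The degree equals Euler's totient phi(512).
512 = 2^9
phi(512) = 256

256


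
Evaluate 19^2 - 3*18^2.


x^2 - d*y^2
= 19^2 - 3*18^2
= 361 - 972
= -611

-611


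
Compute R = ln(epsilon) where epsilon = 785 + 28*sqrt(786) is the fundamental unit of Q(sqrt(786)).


epsilon = 785 + 28*sqrt(786)
= 1569.9994
R = ln(1569.9994)
= 7.3588

7.3588


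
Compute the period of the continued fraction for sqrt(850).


Run the CF algorithm for sqrt(850).
a_0 = floor(sqrt(850)) = 29; set m_0=0, q_0=1.
Recurrence: m' = q*a - m,  q' = (d - m'^2)/q,  a' = floor((a_0 + m')/q').
  step 1: m=29, q=9, a=6
  step 2: m=25, q=25, a=2
  step 3: m=25, q=9, a=6
  step 4: m=29, q=1, a=58
a_4 = 2*a_0 = 58, so the period closes here.
sqrt(850) = [29; 6, 2, 6, 58]
Period length = 4

4


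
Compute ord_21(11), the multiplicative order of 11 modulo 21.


We want ord_21(11), the smallest k >= 1 with 11^k = 1 mod 21.
n = 21 = 3 * 7, phi(21) = 12; the order divides phi(n).
Divisors of 12: 1, 2, 3, 4, 6, 12
Repeated squaring mod 21: 11^1 = 11, 11^2 = 16, 11^4 = 4, 11^8 = 16
Test divisors in increasing order:
  k=1: 11^1 = 11 mod 21
  k=2: 11^2 = 16 mod 21
  k=3: 11^3 = 16 * 11 = 8 mod 21
  k=4: 11^4 = 4 mod 21
  k=6: 11^6 = 4 * 16 = 1 mod 21  <- first divisor giving 1
Order = 6

6
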